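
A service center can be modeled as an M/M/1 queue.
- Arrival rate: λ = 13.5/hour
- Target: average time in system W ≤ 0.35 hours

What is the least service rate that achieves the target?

For M/M/1: W = 1/(μ-λ)
Need W ≤ 0.35, so 1/(μ-λ) ≤ 0.35
μ - λ ≥ 1/0.35 = 2.8571
μ ≥ 13.5 + 2.8571 = 16.3571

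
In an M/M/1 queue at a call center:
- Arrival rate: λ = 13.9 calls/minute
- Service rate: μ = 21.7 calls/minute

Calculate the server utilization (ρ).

Server utilization: ρ = λ/μ
ρ = 13.9/21.7 = 0.6406
The server is busy 64.06% of the time.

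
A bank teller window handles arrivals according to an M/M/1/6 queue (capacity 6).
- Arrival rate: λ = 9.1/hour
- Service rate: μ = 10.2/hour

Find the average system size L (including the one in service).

ρ = λ/μ = 9.1/10.2 = 0.89216
P₀ = (1-ρ)/(1-ρ^(K+1)) = (1-0.89216)/(1-0.89216^7) = 0.1078/0.5501 = 0.1960
P_K = P₀×ρ^K = 0.19603 × 0.89216^6 = 0.19603 × 0.50426 = 0.09885
L = ρ[1 - (K+1)ρ^K + Kρ^(K+1)] / [(1-ρ)(1-ρ^(K+1))]
L = 0.89216 × (1 - 7×0.50426 + 6×0.44988) / ((1 - 0.89216) × (1 - 0.44988)) = 2.5484 transactions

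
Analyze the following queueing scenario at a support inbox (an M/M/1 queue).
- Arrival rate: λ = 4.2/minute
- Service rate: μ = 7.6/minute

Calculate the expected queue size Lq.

ρ = λ/μ = 4.2/7.6 = 0.5526
For M/M/1: Lq = λ²/(μ(μ-λ))
Lq = 17.64/(7.6 × 3.40)
Lq = 0.6827 emails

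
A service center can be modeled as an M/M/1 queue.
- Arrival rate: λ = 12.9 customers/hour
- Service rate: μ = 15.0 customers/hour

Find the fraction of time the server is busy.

Server utilization: ρ = λ/μ
ρ = 12.9/15.0 = 0.8600
The server is busy 86.00% of the time.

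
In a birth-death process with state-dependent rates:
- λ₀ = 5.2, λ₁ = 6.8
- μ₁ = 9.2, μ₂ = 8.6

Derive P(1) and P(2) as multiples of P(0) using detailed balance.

Balance equations:
State 0: λ₀P₀ = μ₁P₁ → P₁ = (λ₀/μ₁)P₀ = (5.2/9.2)P₀ = 0.5652P₀
State 1: P₂ = (λ₀λ₁)/(μ₁μ₂)P₀ = (5.2×6.8)/(9.2×8.6)P₀ = 0.4469P₀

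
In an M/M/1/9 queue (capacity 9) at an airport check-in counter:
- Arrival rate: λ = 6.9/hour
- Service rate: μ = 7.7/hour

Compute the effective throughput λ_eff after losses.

ρ = λ/μ = 6.9/7.7 = 0.8961
P₀ = (1-ρ)/(1-ρ^(K+1)) = (1-0.8961)/(1-0.8961^10) = 0.1039/0.6661 = 0.1560
P_K = P₀×ρ^K = 0.15597 × 0.8961^9 = 0.15597 × 0.37257 = 0.05811
λ_eff = λ(1-P_K) = 6.9 × (1 - 0.05811) = 6.9 × 0.94189 = 6.4990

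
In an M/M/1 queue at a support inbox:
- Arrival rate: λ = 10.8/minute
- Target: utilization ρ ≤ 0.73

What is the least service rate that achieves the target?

ρ = λ/μ, so μ = λ/ρ
μ ≥ 10.8/0.73 = 14.7945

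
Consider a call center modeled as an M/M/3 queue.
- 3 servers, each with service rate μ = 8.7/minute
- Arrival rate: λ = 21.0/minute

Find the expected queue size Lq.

Traffic intensity: ρ = λ/(cμ) = 21.0/(3×8.7) = 0.8046
Since ρ = 0.8046 < 1, system is stable.
Offered load a = λ/μ = cρ = 21.0/8.7 = 2.4138
P₀ = [ Σₙ₌₀^2 aⁿ/n! + a^3/(3!(1-ρ)) ]⁻¹
Σ = a^0/0! + a^1/1! + a^2/2! = 1.0000 + 2.4138 + 2.9132 = 6.3270
a^3/(3!(1-ρ)) = 14.0637/(6 × 0.195402) = 11.9955
P₀ = 1/(6.3270 + 11.9955) = 0.05458
Lq = P₀·a^3·ρ / (3!(1-ρ)²) = 0.054578 × 14.0637 × 0.80460 / (6 × 0.038182) = 2.6958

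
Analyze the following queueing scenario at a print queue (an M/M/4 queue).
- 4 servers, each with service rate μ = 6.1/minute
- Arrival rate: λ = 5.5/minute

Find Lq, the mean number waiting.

Traffic intensity: ρ = λ/(cμ) = 5.5/(4×6.1) = 0.2254
Since ρ = 0.2254 < 1, system is stable.
Offered load a = λ/μ = cρ = 5.5/6.1 = 0.9016
P₀ = [ Σₙ₌₀^3 aⁿ/n! + a^4/(4!(1-ρ)) ]⁻¹
Σ = a^0/0! + a^1/1! + a^2/2! + a^3/3! = 1.0000 + 0.9016 + 0.4065 + 0.1222 = 2.4303
a^4/(4!(1-ρ)) = 0.6609/(24 × 0.7746) = 0.03555
P₀ = 1/(2.4303 + 0.03555) = 0.4055
Lq = P₀·a^4·ρ / (4!(1-ρ)²) = 0.405543 × 0.660893 × 0.225410 / (24 × 0.599990) = 0.004196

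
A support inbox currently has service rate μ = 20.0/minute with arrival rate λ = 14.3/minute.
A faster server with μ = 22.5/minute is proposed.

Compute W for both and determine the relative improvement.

System 1: ρ₁ = 14.3/20.0 = 0.7150, W₁ = 1/(20.0-14.3) = 0.17544
System 2: ρ₂ = 14.3/22.5 = 0.6356, W₂ = 1/(22.5-14.3) = 0.12195
Improvement: (W₁-W₂)/W₁ = (0.17544-0.12195)/0.17544 = 30.49%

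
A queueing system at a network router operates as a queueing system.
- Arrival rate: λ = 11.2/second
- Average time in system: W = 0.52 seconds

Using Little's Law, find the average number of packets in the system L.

Little's Law: L = λW
L = 11.2 × 0.52 = 5.8240 packets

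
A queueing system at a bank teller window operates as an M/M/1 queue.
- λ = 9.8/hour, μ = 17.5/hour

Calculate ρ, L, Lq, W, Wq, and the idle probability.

Step 1: ρ = λ/μ = 9.8/17.5 = 0.5600
Step 2: L = λ/(μ-λ) = 9.8/7.70 = 1.2727
Step 3: Lq = λ²/(μ(μ-λ)) = 96.04/(17.5×7.70) = 0.7127
Step 4: W = 1/(μ-λ) = 1/7.70 = 0.12987
Step 5: Wq = λ/(μ(μ-λ)) = 9.8/(17.5×7.70) = 0.07273
Step 6: P(0) = 1-ρ = 0.4400
Verify: L = λW = 9.8×0.12987 = 1.2727 ✔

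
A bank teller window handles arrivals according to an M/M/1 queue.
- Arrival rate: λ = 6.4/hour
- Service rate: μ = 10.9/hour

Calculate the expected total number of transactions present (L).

ρ = λ/μ = 6.4/10.9 = 0.5872
For M/M/1: L = λ/(μ-λ)
L = 6.4/(10.9-6.4) = 6.4/4.50
L = 1.4222 transactions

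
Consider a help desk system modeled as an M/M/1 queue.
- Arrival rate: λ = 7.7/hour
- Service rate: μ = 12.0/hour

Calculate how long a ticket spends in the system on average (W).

First, compute utilization: ρ = λ/μ = 7.7/12.0 = 0.6417
For M/M/1: W = 1/(μ-λ)
W = 1/(12.0-7.7) = 1/4.30
W = 0.2326 hours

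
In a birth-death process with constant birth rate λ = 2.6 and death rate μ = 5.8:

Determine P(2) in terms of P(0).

For constant rates: P(n)/P(0) = (λ/μ)^n
P(2)/P(0) = (2.6/5.8)^2 = 0.4483^2 = 0.2010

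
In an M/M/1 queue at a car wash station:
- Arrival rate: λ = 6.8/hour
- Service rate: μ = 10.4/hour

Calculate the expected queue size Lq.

ρ = λ/μ = 6.8/10.4 = 0.6538
For M/M/1: Lq = λ²/(μ(μ-λ))
Lq = 46.24/(10.4 × 3.60)
Lq = 1.2350 cars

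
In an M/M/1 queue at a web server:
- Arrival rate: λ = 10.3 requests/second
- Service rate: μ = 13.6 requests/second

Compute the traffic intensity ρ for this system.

Server utilization: ρ = λ/μ
ρ = 10.3/13.6 = 0.7574
The server is busy 75.74% of the time.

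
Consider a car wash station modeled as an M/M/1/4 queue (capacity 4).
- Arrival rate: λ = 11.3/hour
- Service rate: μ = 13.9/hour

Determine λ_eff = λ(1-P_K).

ρ = λ/μ = 11.3/13.9 = 0.81295
P₀ = (1-ρ)/(1-ρ^(K+1)) = (1-0.81295)/(1-0.81295^5) = 0.18705/0.64493 = 0.2900
P_K = P₀×ρ^K = 0.2900 × 0.81295^4 = 0.2900 × 0.4368 = 0.1267
λ_eff = λ(1-P_K) = 11.3 × (1 - 0.12668) = 11.3 × 0.87332 = 9.8685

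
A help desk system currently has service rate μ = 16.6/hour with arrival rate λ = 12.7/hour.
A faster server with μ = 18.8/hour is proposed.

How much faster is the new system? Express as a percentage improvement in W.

System 1: ρ₁ = 12.7/16.6 = 0.7651, W₁ = 1/(16.6-12.7) = 0.25641
System 2: ρ₂ = 12.7/18.8 = 0.6755, W₂ = 1/(18.8-12.7) = 0.16393
Improvement: (W₁-W₂)/W₁ = (0.25641-0.16393)/0.25641 = 36.07%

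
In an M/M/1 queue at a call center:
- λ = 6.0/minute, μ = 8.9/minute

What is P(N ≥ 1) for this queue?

ρ = λ/μ = 6.0/8.9 = 0.6742
P(N ≥ n) = ρⁿ
P(N ≥ 1) = 0.6742^1
P(N ≥ 1) = 0.6742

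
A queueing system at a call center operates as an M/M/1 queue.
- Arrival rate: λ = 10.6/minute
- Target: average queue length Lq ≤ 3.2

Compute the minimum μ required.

For M/M/1: Lq = λ²/(μ(μ-λ))
Need Lq ≤ 3.2, i.e. μ(μ-λ) ≥ λ²/3.2
μ² - 10.6μ - 112.36/3.2 ≥ 0  →  μ² - 10.6μ - 35.1125 ≥ 0
Quadratic formula (positive root): μ = [λ + √(λ² + 4×35.1125)]/2
Discriminant: 112.36 + 4×35.1125 = 252.8100, √252.8100 = 15.9000
μ ≥ (10.6 + 15.9000)/2 = 13.2500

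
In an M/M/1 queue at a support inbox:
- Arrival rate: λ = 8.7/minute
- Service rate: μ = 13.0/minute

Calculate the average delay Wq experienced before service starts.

First, compute utilization: ρ = λ/μ = 8.7/13.0 = 0.6692
For M/M/1: Wq = λ/(μ(μ-λ))
Wq = 8.7/(13.0 × (13.0-8.7))
Wq = 8.7/(13.0 × 4.30)
Wq = 0.1556 minutes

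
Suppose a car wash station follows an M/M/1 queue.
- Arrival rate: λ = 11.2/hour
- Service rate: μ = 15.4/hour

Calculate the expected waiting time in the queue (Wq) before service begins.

First, compute utilization: ρ = λ/μ = 11.2/15.4 = 0.7273
For M/M/1: Wq = λ/(μ(μ-λ))
Wq = 11.2/(15.4 × (15.4-11.2))
Wq = 11.2/(15.4 × 4.20)
Wq = 0.1732 hours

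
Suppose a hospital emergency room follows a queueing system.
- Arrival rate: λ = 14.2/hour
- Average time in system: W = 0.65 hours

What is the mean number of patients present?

Little's Law: L = λW
L = 14.2 × 0.65 = 9.2300 patients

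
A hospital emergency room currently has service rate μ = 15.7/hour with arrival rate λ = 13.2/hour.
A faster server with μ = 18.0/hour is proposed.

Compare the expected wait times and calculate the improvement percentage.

System 1: ρ₁ = 13.2/15.7 = 0.8408, W₁ = 1/(15.7-13.2) = 0.40000
System 2: ρ₂ = 13.2/18.0 = 0.7333, W₂ = 1/(18.0-13.2) = 0.20833
Improvement: (W₁-W₂)/W₁ = (0.40000-0.20833)/0.40000 = 47.92%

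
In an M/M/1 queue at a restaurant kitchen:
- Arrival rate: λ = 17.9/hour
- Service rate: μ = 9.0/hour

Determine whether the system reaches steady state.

Stability requires ρ = λ/(cμ) < 1
ρ = 17.9/(1 × 9.0) = 17.9/9.00 = 1.9889
Since 1.9889 ≥ 1, the system is UNSTABLE.
Queue grows without bound. Need μ > λ = 17.9.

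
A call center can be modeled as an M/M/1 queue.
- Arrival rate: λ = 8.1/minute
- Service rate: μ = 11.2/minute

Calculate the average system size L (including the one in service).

ρ = λ/μ = 8.1/11.2 = 0.7232
For M/M/1: L = λ/(μ-λ)
L = 8.1/(11.2-8.1) = 8.1/3.10
L = 2.6129 calls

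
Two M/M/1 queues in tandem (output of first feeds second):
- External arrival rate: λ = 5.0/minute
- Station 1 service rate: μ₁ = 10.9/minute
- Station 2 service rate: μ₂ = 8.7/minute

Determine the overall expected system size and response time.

By Jackson's theorem, each station behaves as independent M/M/1.
Station 1: ρ₁ = 5.0/10.9 = 0.4587, L₁ = ρ₁/(1-ρ₁) = λ/(μ₁-λ) = 5.0/5.90 = 0.847458
Station 2: ρ₂ = 5.0/8.7 = 0.5747, L₂ = ρ₂/(1-ρ₂) = λ/(μ₂-λ) = 5.0/3.70 = 1.35135
Total: L = L₁ + L₂ = 0.847458 + 1.35135 = 2.1988
W = L/λ = 2.1988/5.0 = 0.4398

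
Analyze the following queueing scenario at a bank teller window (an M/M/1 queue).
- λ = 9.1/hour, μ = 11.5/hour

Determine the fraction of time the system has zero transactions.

ρ = λ/μ = 9.1/11.5 = 0.7913
P(0) = 1 - ρ = 1 - 0.7913 = 0.2087
The server is idle 20.87% of the time.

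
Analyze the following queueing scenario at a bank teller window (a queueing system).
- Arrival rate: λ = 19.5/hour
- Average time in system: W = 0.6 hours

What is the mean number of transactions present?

Little's Law: L = λW
L = 19.5 × 0.6 = 11.7000 transactions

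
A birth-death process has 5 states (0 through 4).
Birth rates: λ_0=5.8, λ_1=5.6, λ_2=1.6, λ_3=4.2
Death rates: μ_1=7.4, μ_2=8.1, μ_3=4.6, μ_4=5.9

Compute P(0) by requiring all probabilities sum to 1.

Ratios P(n)/P(0) = (λ₀···λₙ₋₁)/(μ₁···μₙ):
P(1)/P(0) = (5.8)/(7.4) = 0.78378
P(2)/P(0) = (5.8×5.6)/(7.4×8.1) = 0.54188
P(3)/P(0) = (5.8×5.6×1.6)/(7.4×8.1×4.6) = 0.18848
P(4)/P(0) = (5.8×5.6×1.6×4.2)/(7.4×8.1×4.6×5.9) = 0.13417

Normalization: ∑ P(n) = 1
P(0) × (1.0000 + 0.78378 + 0.54188 + 0.18848 + 0.13417) = 1
P(0) × 2.6483 = 1
P(0) = 1/2.6483 = 0.3776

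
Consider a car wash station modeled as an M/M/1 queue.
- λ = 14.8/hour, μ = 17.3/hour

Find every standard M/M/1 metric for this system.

Step 1: ρ = λ/μ = 14.8/17.3 = 0.8555
Step 2: L = λ/(μ-λ) = 14.8/2.50 = 5.9200
Step 3: Lq = λ²/(μ(μ-λ)) = 219.04/(17.3×2.50) = 5.0645
Step 4: W = 1/(μ-λ) = 1/2.50 = 0.4000
Step 5: Wq = λ/(μ(μ-λ)) = 14.8/(17.3×2.50) = 0.3422
Step 6: P(0) = 1-ρ = 0.1445
Verify: L = λW = 14.8×0.4000 = 5.9200 ✔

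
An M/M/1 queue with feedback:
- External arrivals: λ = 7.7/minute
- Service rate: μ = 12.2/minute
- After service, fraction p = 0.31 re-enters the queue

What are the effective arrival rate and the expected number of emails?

Effective arrival rate: λ_eff = λ/(1-p) = 7.7/(1-0.31) = 7.7/0.69 = 11.15942
ρ = λ_eff/μ = 11.15942/12.2 = 0.9147066
L = ρ/(1-ρ) = 0.9147066/(1-0.9147066) = 10.7242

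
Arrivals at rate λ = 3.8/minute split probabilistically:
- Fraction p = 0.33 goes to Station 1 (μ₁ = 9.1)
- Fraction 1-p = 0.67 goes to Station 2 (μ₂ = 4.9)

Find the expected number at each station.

Effective rates: λ₁ = 3.8×0.33 = 1.254, λ₂ = 3.8×0.67 = 2.546
Station 1: ρ₁ = 1.254/9.1 = 0.1378, L₁ = ρ₁/(1-ρ₁) = 0.1378/(1-0.1378) = 0.1598
Station 2: ρ₂ = 2.546/4.9 = 0.5196, L₂ = ρ₂/(1-ρ₂) = 0.5196/(1-0.5196) = 1.0816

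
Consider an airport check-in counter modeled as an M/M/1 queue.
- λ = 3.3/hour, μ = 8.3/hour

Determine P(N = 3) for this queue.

ρ = λ/μ = 3.3/8.3 = 0.3976
P(n) = (1-ρ)ρⁿ
P(3) = (1-0.3976) × 0.3976^3
P(3) = 0.6024 × 0.06285
P(3) = 0.03786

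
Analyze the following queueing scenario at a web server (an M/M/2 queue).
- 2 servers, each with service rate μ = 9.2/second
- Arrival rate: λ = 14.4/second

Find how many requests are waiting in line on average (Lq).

Traffic intensity: ρ = λ/(cμ) = 14.4/(2×9.2) = 0.7826
Since ρ = 0.7826 < 1, system is stable.
Offered load a = λ/μ = cρ = 14.4/9.2 = 1.5652
P₀ = [ Σₙ₌₀^1 aⁿ/n! + a^2/(2!(1-ρ)) ]⁻¹
Σ = a^0/0! + a^1/1! = 1.0000 + 1.5652 = 2.5652
a^2/(2!(1-ρ)) = 2.4499/(2 × 0.21739) = 5.6348
P₀ = 1/(2.5652 + 5.6348) = 0.1220
Lq = P₀·a^2·ρ / (2!(1-ρ)²) = 0.12195 × 2.4499 × 0.78261 / (2 × 0.047259) = 2.4738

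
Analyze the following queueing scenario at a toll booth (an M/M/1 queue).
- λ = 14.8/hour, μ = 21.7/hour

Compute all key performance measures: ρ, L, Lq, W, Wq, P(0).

Step 1: ρ = λ/μ = 14.8/21.7 = 0.6820
Step 2: L = λ/(μ-λ) = 14.8/6.90 = 2.1449
Step 3: Lq = λ²/(μ(μ-λ)) = 219.04/(21.7×6.90) = 1.4629
Step 4: W = 1/(μ-λ) = 1/6.90 = 0.144928
Step 5: Wq = λ/(μ(μ-λ)) = 14.8/(21.7×6.90) = 0.09884
Step 6: P(0) = 1-ρ = 0.3180
Verify: L = λW = 14.8×0.144928 = 2.1449 ✔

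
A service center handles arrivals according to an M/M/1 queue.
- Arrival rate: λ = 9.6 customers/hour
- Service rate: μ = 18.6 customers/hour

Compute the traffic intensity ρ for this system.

Server utilization: ρ = λ/μ
ρ = 9.6/18.6 = 0.5161
The server is busy 51.61% of the time.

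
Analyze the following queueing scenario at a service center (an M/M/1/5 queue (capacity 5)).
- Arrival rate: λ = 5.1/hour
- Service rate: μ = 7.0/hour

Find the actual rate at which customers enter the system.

ρ = λ/μ = 5.1/7.0 = 0.72857
P₀ = (1-ρ)/(1-ρ^(K+1)) = (1-0.72857)/(1-0.72857^6) = 0.27143/0.85044 = 0.3192
P_K = P₀×ρ^K = 0.31917 × 0.72857^5 = 0.31917 × 0.20528 = 0.06552
λ_eff = λ(1-P_K) = 5.1 × (1 - 0.06552) = 5.1 × 0.93448 = 4.7658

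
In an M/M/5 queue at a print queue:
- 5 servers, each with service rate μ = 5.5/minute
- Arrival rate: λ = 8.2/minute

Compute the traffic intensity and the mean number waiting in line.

Traffic intensity: ρ = λ/(cμ) = 8.2/(5×5.5) = 0.2982
Since ρ = 0.2982 < 1, system is stable.
Offered load a = λ/μ = cρ = 8.2/5.5 = 1.4909
P₀ = [ Σₙ₌₀^4 aⁿ/n! + a^5/(5!(1-ρ)) ]⁻¹
Σ = a^0/0! + a^1/1! + a^2/2! + a^3/3! + a^4/4! = 1.0000 + 1.4909 + 1.1114 + 0.5523 + 0.2059 = 4.3605
a^5/(5!(1-ρ)) = 7.3664/(120 × 0.7018) = 0.08747
P₀ = 1/(4.3605 + 0.08747) = 0.2248
Lq = P₀·a^5·ρ / (5!(1-ρ)²) = 0.2248 × 7.3664 × 0.2982 / (120 × 0.4925) = 0.008355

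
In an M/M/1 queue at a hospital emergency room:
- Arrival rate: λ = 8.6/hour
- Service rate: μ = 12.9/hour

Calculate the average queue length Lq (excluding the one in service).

ρ = λ/μ = 8.6/12.9 = 0.6667
For M/M/1: Lq = λ²/(μ(μ-λ))
Lq = 73.96/(12.9 × 4.30)
Lq = 1.3333 patients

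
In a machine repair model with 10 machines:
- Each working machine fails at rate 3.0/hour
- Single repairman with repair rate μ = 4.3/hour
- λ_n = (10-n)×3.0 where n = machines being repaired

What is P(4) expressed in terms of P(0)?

P(4)/P(0) = ∏_{i=0}^{4-1} λ_i/μ_{i+1}
= (10-0)×3.0/4.3 × (10-1)×3.0/4.3 × (10-2)×3.0/4.3 × (10-3)×3.0/4.3
= 1194.1028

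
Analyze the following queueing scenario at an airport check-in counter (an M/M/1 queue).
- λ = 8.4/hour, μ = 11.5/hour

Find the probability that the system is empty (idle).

ρ = λ/μ = 8.4/11.5 = 0.7304
P(0) = 1 - ρ = 1 - 0.7304 = 0.2696
The server is idle 26.96% of the time.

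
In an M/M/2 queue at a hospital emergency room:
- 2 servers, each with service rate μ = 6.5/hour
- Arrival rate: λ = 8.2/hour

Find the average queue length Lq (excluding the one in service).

Traffic intensity: ρ = λ/(cμ) = 8.2/(2×6.5) = 0.6308
Since ρ = 0.6308 < 1, system is stable.
Offered load a = λ/μ = cρ = 8.2/6.5 = 1.2615
P₀ = [ Σₙ₌₀^1 aⁿ/n! + a^2/(2!(1-ρ)) ]⁻¹
Σ = a^0/0! + a^1/1! = 1.0000 + 1.2615 = 2.2615
a^2/(2!(1-ρ)) = 1.59148/(2 × 0.369231) = 2.1551
P₀ = 1/(2.2615 + 2.1551) = 0.2264
Lq = P₀·a^2·ρ / (2!(1-ρ)²) = 0.22642 × 1.5915 × 0.63077 / (2 × 0.13633) = 0.8336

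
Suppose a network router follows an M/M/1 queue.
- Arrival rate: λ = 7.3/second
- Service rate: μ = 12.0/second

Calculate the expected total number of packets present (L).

ρ = λ/μ = 7.3/12.0 = 0.6083
For M/M/1: L = λ/(μ-λ)
L = 7.3/(12.0-7.3) = 7.3/4.70
L = 1.5532 packets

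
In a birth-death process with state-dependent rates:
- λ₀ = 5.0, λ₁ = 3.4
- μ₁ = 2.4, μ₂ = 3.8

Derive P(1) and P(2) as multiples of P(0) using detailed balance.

Balance equations:
State 0: λ₀P₀ = μ₁P₁ → P₁ = (λ₀/μ₁)P₀ = (5.0/2.4)P₀ = 2.0833P₀
State 1: P₂ = (λ₀λ₁)/(μ₁μ₂)P₀ = (5.0×3.4)/(2.4×3.8)P₀ = 1.8640P₀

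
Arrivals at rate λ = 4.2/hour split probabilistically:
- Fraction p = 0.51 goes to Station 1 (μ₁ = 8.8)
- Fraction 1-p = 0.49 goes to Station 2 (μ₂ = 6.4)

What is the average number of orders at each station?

Effective rates: λ₁ = 4.2×0.51 = 2.142, λ₂ = 4.2×0.49 = 2.058
Station 1: ρ₁ = 2.142/8.8 = 0.2434, L₁ = ρ₁/(1-ρ₁) = 0.2434/(1-0.2434) = 0.3217
Station 2: ρ₂ = 2.058/6.4 = 0.32156, L₂ = ρ₂/(1-ρ₂) = 0.32156/(1-0.32156) = 0.4740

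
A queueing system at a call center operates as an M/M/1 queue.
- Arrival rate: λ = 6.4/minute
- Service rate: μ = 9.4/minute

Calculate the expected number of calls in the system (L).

ρ = λ/μ = 6.4/9.4 = 0.6809
For M/M/1: L = λ/(μ-λ)
L = 6.4/(9.4-6.4) = 6.4/3.00
L = 2.1333 calls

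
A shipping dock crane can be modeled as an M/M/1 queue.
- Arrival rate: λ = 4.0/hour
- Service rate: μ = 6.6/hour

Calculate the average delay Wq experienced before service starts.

First, compute utilization: ρ = λ/μ = 4.0/6.6 = 0.6061
For M/M/1: Wq = λ/(μ(μ-λ))
Wq = 4.0/(6.6 × (6.6-4.0))
Wq = 4.0/(6.6 × 2.60)
Wq = 0.2331 hours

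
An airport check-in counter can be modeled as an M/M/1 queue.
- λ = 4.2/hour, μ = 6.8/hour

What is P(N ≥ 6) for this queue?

ρ = λ/μ = 4.2/6.8 = 0.61765
P(N ≥ n) = ρⁿ
P(N ≥ 6) = 0.61765^6
P(N ≥ 6) = 0.05552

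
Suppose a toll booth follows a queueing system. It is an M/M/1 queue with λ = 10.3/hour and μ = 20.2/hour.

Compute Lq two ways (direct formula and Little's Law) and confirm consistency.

Method 1 (direct): Lq = λ²/(μ(μ-λ)) = 106.09/(20.2 × 9.90) = 0.5305

Method 2 (Little's Law):
W = 1/(μ-λ) = 1/9.90 = 0.10101
Wq = W - 1/μ = 0.10101 - 0.049505 = 0.051505
Lq = λWq = 10.3 × 0.051505 = 0.5305 ✔ (matches Method 1)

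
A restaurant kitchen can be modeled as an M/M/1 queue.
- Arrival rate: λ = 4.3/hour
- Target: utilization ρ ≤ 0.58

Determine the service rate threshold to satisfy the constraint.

ρ = λ/μ, so μ = λ/ρ
μ ≥ 4.3/0.58 = 7.4138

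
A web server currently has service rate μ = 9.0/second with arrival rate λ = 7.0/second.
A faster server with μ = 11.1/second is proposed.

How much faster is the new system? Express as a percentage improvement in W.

System 1: ρ₁ = 7.0/9.0 = 0.7778, W₁ = 1/(9.0-7.0) = 0.5000
System 2: ρ₂ = 7.0/11.1 = 0.6306, W₂ = 1/(11.1-7.0) = 0.2439
Improvement: (W₁-W₂)/W₁ = (0.5000-0.2439)/0.5000 = 51.22%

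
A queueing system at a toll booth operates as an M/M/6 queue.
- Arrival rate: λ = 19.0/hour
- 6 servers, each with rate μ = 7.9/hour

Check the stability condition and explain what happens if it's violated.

Stability requires ρ = λ/(cμ) < 1
ρ = 19.0/(6 × 7.9) = 19.0/47.40 = 0.4008
Since 0.4008 < 1, the system is STABLE.
The servers are busy 40.08% of the time.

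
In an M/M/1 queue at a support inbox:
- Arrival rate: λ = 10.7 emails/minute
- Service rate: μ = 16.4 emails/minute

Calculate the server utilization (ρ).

Server utilization: ρ = λ/μ
ρ = 10.7/16.4 = 0.6524
The server is busy 65.24% of the time.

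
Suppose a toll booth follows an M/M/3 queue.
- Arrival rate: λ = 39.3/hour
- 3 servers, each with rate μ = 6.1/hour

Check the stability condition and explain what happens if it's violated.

Stability requires ρ = λ/(cμ) < 1
ρ = 39.3/(3 × 6.1) = 39.3/18.30 = 2.1475
Since 2.1475 ≥ 1, the system is UNSTABLE.
Need c > λ/μ = 39.3/6.1 = 6.44.
Minimum servers needed: c = 7.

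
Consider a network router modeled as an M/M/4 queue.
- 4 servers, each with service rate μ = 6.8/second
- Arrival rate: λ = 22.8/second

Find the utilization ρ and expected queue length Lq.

Traffic intensity: ρ = λ/(cμ) = 22.8/(4×6.8) = 0.8382
Since ρ = 0.8382 < 1, system is stable.
Offered load a = λ/μ = cρ = 22.8/6.8 = 3.3529
P₀ = [ Σₙ₌₀^3 aⁿ/n! + a^4/(4!(1-ρ)) ]⁻¹
Σ = a^0/0! + a^1/1! + a^2/2! + a^3/3! = 1.00000 + 3.35294 + 5.62111 + 6.28241 = 16.2565
a^4/(4!(1-ρ)) = 126.3874/(24 × 0.161765) = 32.5543
P₀ = 1/(16.2565 + 32.5543) = 0.02049
Lq = P₀·a^4·ρ / (4!(1-ρ)²) = 0.02049 × 126.3874 × 0.8382 / (24 × 0.02617) = 3.4560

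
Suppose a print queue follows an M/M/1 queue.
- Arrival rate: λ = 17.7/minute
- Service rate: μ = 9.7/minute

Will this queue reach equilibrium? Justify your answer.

Stability requires ρ = λ/(cμ) < 1
ρ = 17.7/(1 × 9.7) = 17.7/9.70 = 1.8247
Since 1.8247 ≥ 1, the system is UNSTABLE.
Queue grows without bound. Need μ > λ = 17.7.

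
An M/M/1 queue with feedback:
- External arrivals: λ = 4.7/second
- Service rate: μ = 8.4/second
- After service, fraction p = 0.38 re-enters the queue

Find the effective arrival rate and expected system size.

Effective arrival rate: λ_eff = λ/(1-p) = 4.7/(1-0.38) = 4.7/0.62 = 7.58065
ρ = λ_eff/μ = 7.58065/8.4 = 0.902458
L = ρ/(1-ρ) = 0.902458/(1-0.902458) = 9.2520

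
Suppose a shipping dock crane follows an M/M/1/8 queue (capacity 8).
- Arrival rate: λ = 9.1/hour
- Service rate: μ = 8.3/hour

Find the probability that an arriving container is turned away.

ρ = λ/μ = 9.1/8.3 = 1.09639
P₀ = (1-ρ)/(1-ρ^(K+1)) = (1-1.09639)/(1-1.09639^9) = -0.09639/-1.2892 = 0.07477
P_K = P₀×ρ^K = 0.07477 × 1.09639^8 = 0.07477 × 2.0880 = 0.1561
Blocking probability = 15.61%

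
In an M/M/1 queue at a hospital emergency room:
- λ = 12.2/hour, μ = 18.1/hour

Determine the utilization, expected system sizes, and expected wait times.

Step 1: ρ = λ/μ = 12.2/18.1 = 0.6740
Step 2: L = λ/(μ-λ) = 12.2/5.90 = 2.0678
Step 3: Lq = λ²/(μ(μ-λ)) = 148.84/(18.1×5.90) = 1.3938
Step 4: W = 1/(μ-λ) = 1/5.90 = 0.16949
Step 5: Wq = λ/(μ(μ-λ)) = 12.2/(18.1×5.90) = 0.1142
Step 6: P(0) = 1-ρ = 0.3260
Verify: L = λW = 12.2×0.16949 = 2.0678 ✔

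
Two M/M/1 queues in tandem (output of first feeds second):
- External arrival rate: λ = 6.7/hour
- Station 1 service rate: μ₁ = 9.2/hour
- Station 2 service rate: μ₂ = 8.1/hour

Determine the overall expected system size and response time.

By Jackson's theorem, each station behaves as independent M/M/1.
Station 1: ρ₁ = 6.7/9.2 = 0.7283, L₁ = ρ₁/(1-ρ₁) = λ/(μ₁-λ) = 6.7/2.50 = 2.6800
Station 2: ρ₂ = 6.7/8.1 = 0.8272, L₂ = ρ₂/(1-ρ₂) = λ/(μ₂-λ) = 6.7/1.40 = 4.7857
Total: L = L₁ + L₂ = 2.6800 + 4.7857 = 7.4657
W = L/λ = 7.4657/6.7 = 1.1143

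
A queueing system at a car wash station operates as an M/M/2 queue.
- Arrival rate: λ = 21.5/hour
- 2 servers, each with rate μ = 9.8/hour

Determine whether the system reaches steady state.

Stability requires ρ = λ/(cμ) < 1
ρ = 21.5/(2 × 9.8) = 21.5/19.60 = 1.0969
Since 1.0969 ≥ 1, the system is UNSTABLE.
Need c > λ/μ = 21.5/9.8 = 2.19.
Minimum servers needed: c = 3.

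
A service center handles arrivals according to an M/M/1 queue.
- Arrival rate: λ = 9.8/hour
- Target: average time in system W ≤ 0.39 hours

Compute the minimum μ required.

For M/M/1: W = 1/(μ-λ)
Need W ≤ 0.39, so 1/(μ-λ) ≤ 0.39
μ - λ ≥ 1/0.39 = 2.5641
μ ≥ 9.8 + 2.5641 = 12.3641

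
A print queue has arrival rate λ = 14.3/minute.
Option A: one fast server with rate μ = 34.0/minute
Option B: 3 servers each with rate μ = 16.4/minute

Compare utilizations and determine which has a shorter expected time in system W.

Option A: single server μ = 34.0 (M/M/1)
  ρ_A = 14.3/34.0 = 0.4206
  W_A = 1/(μ-λ) = 1/(34.0-14.3) = 1/19.70 = 0.05076

Option B: 3 servers μ = 16.4 (M/M/3)
  ρ_B = λ/(cμ) = 14.3/(3×16.4) = 0.2907
  Offered load a = λ/μ = cρ = 14.3/16.4 = 0.8720
  P₀ = [ Σₙ₌₀^2 aⁿ/n! + a^3/(3!(1-ρ)) ]⁻¹
  Σ = a^0/0! + a^1/1! + a^2/2! = 1.0000 + 0.8720 + 0.3801 = 2.2521
  a^3/(3!(1-ρ)) = 0.6629/(6 × 0.7093) = 0.1558
  P₀ = 1/(2.2521 + 0.1558) = 0.4153
  Lq = P₀·a^3·ρ / (3!(1-ρ)²) = 0.4153 × 0.6629 × 0.2907 / (6 × 0.5032) = 0.02651
  Wq_B = Lq/λ = 0.02651/14.3 = 0.001854
  W_B = Wq_B + 1/μ = 0.001854 + 0.06098 = 0.06283

Since W_A = 0.05076 < W_B = 0.06283, Option A (single fast server) has the shorter time in system.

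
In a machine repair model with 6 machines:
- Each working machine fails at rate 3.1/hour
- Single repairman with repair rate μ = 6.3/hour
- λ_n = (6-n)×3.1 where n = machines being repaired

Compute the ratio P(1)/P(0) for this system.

P(1)/P(0) = ∏_{i=0}^{1-1} λ_i/μ_{i+1}
= (6-0)×3.1/6.3
= 2.9524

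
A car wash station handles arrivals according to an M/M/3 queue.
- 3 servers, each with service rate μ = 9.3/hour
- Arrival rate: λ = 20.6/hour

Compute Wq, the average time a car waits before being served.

Traffic intensity: ρ = λ/(cμ) = 20.6/(3×9.3) = 0.7384
Since ρ = 0.7384 < 1, system is stable.
Offered load a = λ/μ = cρ = 20.6/9.3 = 2.2151
P₀ = [ Σₙ₌₀^2 aⁿ/n! + a^3/(3!(1-ρ)) ]⁻¹
Σ = a^0/0! + a^1/1! + a^2/2! = 1.0000 + 2.2151 + 2.4532 = 5.6683
a^3/(3!(1-ρ)) = 10.8681/(6 × 0.26165) = 6.9228
P₀ = 1/(5.6683 + 6.9228) = 0.07942
Lq = P₀·a^3·ρ / (3!(1-ρ)²) = 0.079421 × 10.8681 × 0.73835 / (6 × 0.068460) = 1.5515
Wq = Lq/λ = 1.5515/20.6 = 0.07532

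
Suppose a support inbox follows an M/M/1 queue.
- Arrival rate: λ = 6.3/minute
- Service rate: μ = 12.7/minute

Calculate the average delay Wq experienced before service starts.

First, compute utilization: ρ = λ/μ = 6.3/12.7 = 0.4961
For M/M/1: Wq = λ/(μ(μ-λ))
Wq = 6.3/(12.7 × (12.7-6.3))
Wq = 6.3/(12.7 × 6.40)
Wq = 0.07751 minutes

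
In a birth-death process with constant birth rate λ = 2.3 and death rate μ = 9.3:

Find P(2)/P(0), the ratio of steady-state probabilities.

For constant rates: P(n)/P(0) = (λ/μ)^n
P(2)/P(0) = (2.3/9.3)^2 = 0.2473^2 = 0.06116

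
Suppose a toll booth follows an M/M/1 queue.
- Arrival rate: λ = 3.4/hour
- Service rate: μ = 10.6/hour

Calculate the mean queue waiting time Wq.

First, compute utilization: ρ = λ/μ = 3.4/10.6 = 0.3208
For M/M/1: Wq = λ/(μ(μ-λ))
Wq = 3.4/(10.6 × (10.6-3.4))
Wq = 3.4/(10.6 × 7.20)
Wq = 0.04455 hours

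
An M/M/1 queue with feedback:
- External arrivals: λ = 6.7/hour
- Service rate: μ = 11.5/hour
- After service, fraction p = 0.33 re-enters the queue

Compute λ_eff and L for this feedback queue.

Effective arrival rate: λ_eff = λ/(1-p) = 6.7/(1-0.33) = 6.7/0.67 = 10.0000
ρ = λ_eff/μ = 10.0000/11.5 = 0.869565
L = ρ/(1-ρ) = 0.869565/(1-0.869565) = 6.6667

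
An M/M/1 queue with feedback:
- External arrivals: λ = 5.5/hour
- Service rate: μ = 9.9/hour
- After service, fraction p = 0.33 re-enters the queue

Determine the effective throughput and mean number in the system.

Effective arrival rate: λ_eff = λ/(1-p) = 5.5/(1-0.33) = 5.5/0.67 = 8.208955
ρ = λ_eff/μ = 8.208955/9.9 = 0.829187
L = ρ/(1-ρ) = 0.829187/(1-0.829187) = 4.8544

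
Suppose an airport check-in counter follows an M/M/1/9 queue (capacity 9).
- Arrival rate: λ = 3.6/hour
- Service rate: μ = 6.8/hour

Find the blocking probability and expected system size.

ρ = λ/μ = 3.6/6.8 = 0.52941
P₀ = (1-ρ)/(1-ρ^(K+1)) = (1-0.52941)/(1-0.52941^10) = 0.4706/0.9983 = 0.4714
P_K = P₀×ρ^K = 0.4714 × 0.52941^9 = 0.4714 × 0.003267 = 0.001540
Blocking probability P_9 = 0.001540 (0.15%)
L = ρ[1 - (K+1)ρ^K + Kρ^(K+1)] / [(1-ρ)(1-ρ^(K+1))]
L = 0.52941 × (1 - 10×0.003267 + 9×0.001730) / ((1 - 0.52941) × (1 - 0.001730)) = 1.1077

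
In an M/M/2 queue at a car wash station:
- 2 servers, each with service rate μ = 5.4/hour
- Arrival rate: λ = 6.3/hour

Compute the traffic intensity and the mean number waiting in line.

Traffic intensity: ρ = λ/(cμ) = 6.3/(2×5.4) = 0.5833
Since ρ = 0.5833 < 1, system is stable.
Offered load a = λ/μ = cρ = 6.3/5.4 = 1.1667
P₀ = [ Σₙ₌₀^1 aⁿ/n! + a^2/(2!(1-ρ)) ]⁻¹
Σ = a^0/0! + a^1/1! = 1.0000 + 1.1667 = 2.1667
a^2/(2!(1-ρ)) = 1.3611/(2 × 0.41667) = 1.6333
P₀ = 1/(2.1667 + 1.6333) = 0.2632
Lq = P₀·a^2·ρ / (2!(1-ρ)²) = 0.2632 × 1.3611 × 0.5833 / (2 × 0.1736) = 0.6018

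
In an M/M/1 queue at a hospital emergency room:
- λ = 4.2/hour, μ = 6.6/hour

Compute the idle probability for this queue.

ρ = λ/μ = 4.2/6.6 = 0.6364
P(0) = 1 - ρ = 1 - 0.6364 = 0.3636
The server is idle 36.36% of the time.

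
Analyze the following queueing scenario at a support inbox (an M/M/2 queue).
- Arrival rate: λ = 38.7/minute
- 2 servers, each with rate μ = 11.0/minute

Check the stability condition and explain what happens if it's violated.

Stability requires ρ = λ/(cμ) < 1
ρ = 38.7/(2 × 11.0) = 38.7/22.00 = 1.7591
Since 1.7591 ≥ 1, the system is UNSTABLE.
Need c > λ/μ = 38.7/11.0 = 3.52.
Minimum servers needed: c = 4.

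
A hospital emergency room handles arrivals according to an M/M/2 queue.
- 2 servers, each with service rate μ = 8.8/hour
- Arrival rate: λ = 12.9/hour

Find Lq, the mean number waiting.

Traffic intensity: ρ = λ/(cμ) = 12.9/(2×8.8) = 0.7330
Since ρ = 0.7330 < 1, system is stable.
Offered load a = λ/μ = cρ = 12.9/8.8 = 1.4659
P₀ = [ Σₙ₌₀^1 aⁿ/n! + a^2/(2!(1-ρ)) ]⁻¹
Σ = a^0/0! + a^1/1! = 1.0000 + 1.4659 = 2.4659
a^2/(2!(1-ρ)) = 2.14889/(2 × 0.267045) = 4.0235
P₀ = 1/(2.4659 + 4.0235) = 0.1541
Lq = P₀·a^2·ρ / (2!(1-ρ)²) = 0.15410 × 2.1489 × 0.73295 / (2 × 0.071313) = 1.7017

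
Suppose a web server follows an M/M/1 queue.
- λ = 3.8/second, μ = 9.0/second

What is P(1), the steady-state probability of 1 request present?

ρ = λ/μ = 3.8/9.0 = 0.42222
P(n) = (1-ρ)ρⁿ
P(1) = (1-0.42222) × 0.42222^1
P(1) = 0.57778 × 0.42222
P(1) = 0.2440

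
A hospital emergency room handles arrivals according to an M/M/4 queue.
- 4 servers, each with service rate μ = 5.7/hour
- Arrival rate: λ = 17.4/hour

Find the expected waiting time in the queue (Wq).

Traffic intensity: ρ = λ/(cμ) = 17.4/(4×5.7) = 0.7632
Since ρ = 0.7632 < 1, system is stable.
Offered load a = λ/μ = cρ = 17.4/5.7 = 3.0526
P₀ = [ Σₙ₌₀^3 aⁿ/n! + a^4/(4!(1-ρ)) ]⁻¹
Σ = a^0/0! + a^1/1! + a^2/2! + a^3/3! = 1.0000 + 3.0526 + 4.6593 + 4.7410 = 13.4529
a^4/(4!(1-ρ)) = 86.8356/(24 × 0.236842) = 15.2766
P₀ = 1/(13.4529 + 15.2766) = 0.03481
Lq = P₀·a^4·ρ / (4!(1-ρ)²) = 0.034807 × 86.8356 × 0.76316 / (24 × 0.056094) = 1.7134
Wq = Lq/λ = 1.7134/17.4 = 0.09847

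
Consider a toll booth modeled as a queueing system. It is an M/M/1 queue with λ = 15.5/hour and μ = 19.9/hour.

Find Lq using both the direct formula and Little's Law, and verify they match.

Method 1 (direct): Lq = λ²/(μ(μ-λ)) = 240.25/(19.9 × 4.40) = 2.7438

Method 2 (Little's Law):
W = 1/(μ-λ) = 1/4.40 = 0.22727
Wq = W - 1/μ = 0.22727 - 0.050251 = 0.17702
Lq = λWq = 15.5 × 0.17702 = 2.7438 ✔ (matches Method 1)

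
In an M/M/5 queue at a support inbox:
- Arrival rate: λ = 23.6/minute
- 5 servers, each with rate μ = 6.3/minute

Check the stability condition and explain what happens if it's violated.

Stability requires ρ = λ/(cμ) < 1
ρ = 23.6/(5 × 6.3) = 23.6/31.50 = 0.7492
Since 0.7492 < 1, the system is STABLE.
The servers are busy 74.92% of the time.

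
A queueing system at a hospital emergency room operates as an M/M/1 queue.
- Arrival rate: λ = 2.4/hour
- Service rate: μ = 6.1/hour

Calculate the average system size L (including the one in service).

ρ = λ/μ = 2.4/6.1 = 0.3934
For M/M/1: L = λ/(μ-λ)
L = 2.4/(6.1-2.4) = 2.4/3.70
L = 0.6486 patients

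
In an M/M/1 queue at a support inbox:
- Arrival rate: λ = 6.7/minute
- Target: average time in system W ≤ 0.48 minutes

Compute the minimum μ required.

For M/M/1: W = 1/(μ-λ)
Need W ≤ 0.48, so 1/(μ-λ) ≤ 0.48
μ - λ ≥ 1/0.48 = 2.0833
μ ≥ 6.7 + 2.0833 = 8.7833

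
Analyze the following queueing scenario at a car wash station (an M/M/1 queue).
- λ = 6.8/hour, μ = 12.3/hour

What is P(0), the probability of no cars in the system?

ρ = λ/μ = 6.8/12.3 = 0.5528
P(0) = 1 - ρ = 1 - 0.5528 = 0.4472
The server is idle 44.72% of the time.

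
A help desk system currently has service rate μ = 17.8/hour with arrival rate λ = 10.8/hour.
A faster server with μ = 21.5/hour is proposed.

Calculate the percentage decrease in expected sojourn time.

System 1: ρ₁ = 10.8/17.8 = 0.6067, W₁ = 1/(17.8-10.8) = 0.14286
System 2: ρ₂ = 10.8/21.5 = 0.5023, W₂ = 1/(21.5-10.8) = 0.093458
Improvement: (W₁-W₂)/W₁ = (0.14286-0.093458)/0.14286 = 34.58%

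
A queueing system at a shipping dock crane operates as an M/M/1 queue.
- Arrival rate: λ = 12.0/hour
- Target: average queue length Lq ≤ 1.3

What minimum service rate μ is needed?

For M/M/1: Lq = λ²/(μ(μ-λ))
Need Lq ≤ 1.3, i.e. μ(μ-λ) ≥ λ²/1.3
μ² - 12.0μ - 144.00/1.3 ≥ 0  →  μ² - 12.0μ - 110.76923 ≥ 0
Quadratic formula (positive root): μ = [λ + √(λ² + 4×110.76923)]/2
Discriminant: 144.00 + 4×110.76923 = 587.0769, √587.0769 = 24.22967
μ ≥ (12.0 + 24.22967)/2 = 18.1148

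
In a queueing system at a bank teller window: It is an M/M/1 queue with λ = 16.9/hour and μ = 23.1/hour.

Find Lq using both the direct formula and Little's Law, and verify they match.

Method 1 (direct): Lq = λ²/(μ(μ-λ)) = 285.61/(23.1 × 6.20) = 1.9942

Method 2 (Little's Law):
W = 1/(μ-λ) = 1/6.20 = 0.1613
Wq = W - 1/μ = 0.1613 - 0.04329 = 0.1180
Lq = λWq = 16.9 × 0.1180 = 1.9942 ✔ (matches Method 1)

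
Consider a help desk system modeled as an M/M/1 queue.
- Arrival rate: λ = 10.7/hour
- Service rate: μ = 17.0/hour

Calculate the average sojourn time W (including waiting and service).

First, compute utilization: ρ = λ/μ = 10.7/17.0 = 0.6294
For M/M/1: W = 1/(μ-λ)
W = 1/(17.0-10.7) = 1/6.30
W = 0.1587 hours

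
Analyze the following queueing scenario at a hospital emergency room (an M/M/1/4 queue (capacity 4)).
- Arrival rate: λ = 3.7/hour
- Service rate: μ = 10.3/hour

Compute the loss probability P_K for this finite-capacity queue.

ρ = λ/μ = 3.7/10.3 = 0.35922
P₀ = (1-ρ)/(1-ρ^(K+1)) = (1-0.35922)/(1-0.35922^5) = 0.64078/0.99402 = 0.6446
P_K = P₀×ρ^K = 0.6446 × 0.35922^4 = 0.6446 × 0.01665 = 0.01073
Blocking probability = 1.07%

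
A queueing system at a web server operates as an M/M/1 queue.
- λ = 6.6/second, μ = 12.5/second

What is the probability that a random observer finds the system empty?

ρ = λ/μ = 6.6/12.5 = 0.5280
P(0) = 1 - ρ = 1 - 0.5280 = 0.4720
The server is idle 47.20% of the time.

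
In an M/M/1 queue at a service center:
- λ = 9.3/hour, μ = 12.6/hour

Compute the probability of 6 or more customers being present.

ρ = λ/μ = 9.3/12.6 = 0.7381
P(N ≥ n) = ρⁿ
P(N ≥ 6) = 0.7381^6
P(N ≥ 6) = 0.1617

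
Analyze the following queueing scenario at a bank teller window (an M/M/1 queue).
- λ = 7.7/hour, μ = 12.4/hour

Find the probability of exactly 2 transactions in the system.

ρ = λ/μ = 7.7/12.4 = 0.6210
P(n) = (1-ρ)ρⁿ
P(2) = (1-0.6210) × 0.6210^2
P(2) = 0.37900 × 0.38564
P(2) = 0.1462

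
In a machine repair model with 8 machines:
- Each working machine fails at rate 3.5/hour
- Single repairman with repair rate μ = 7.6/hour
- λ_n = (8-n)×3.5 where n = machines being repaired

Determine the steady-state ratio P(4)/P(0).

P(4)/P(0) = ∏_{i=0}^{4-1} λ_i/μ_{i+1}
= (8-0)×3.5/7.6 × (8-1)×3.5/7.6 × (8-2)×3.5/7.6 × (8-3)×3.5/7.6
= 75.5661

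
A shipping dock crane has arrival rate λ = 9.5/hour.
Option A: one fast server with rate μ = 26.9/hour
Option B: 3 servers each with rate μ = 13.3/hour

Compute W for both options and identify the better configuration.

Option A: single server μ = 26.9 (M/M/1)
  ρ_A = 9.5/26.9 = 0.3532
  W_A = 1/(μ-λ) = 1/(26.9-9.5) = 1/17.40 = 0.05747

Option B: 3 servers μ = 13.3 (M/M/3)
  ρ_B = λ/(cμ) = 9.5/(3×13.3) = 0.2381
  Offered load a = λ/μ = cρ = 9.5/13.3 = 0.7143
  P₀ = [ Σₙ₌₀^2 aⁿ/n! + a^3/(3!(1-ρ)) ]⁻¹
  Σ = a^0/0! + a^1/1! + a^2/2! = 1.0000 + 0.7143 + 0.2551 = 1.9694
  a^3/(3!(1-ρ)) = 0.36443/(6 × 0.76190) = 0.07972
  P₀ = 1/(1.9694 + 0.07972) = 0.4880
  Lq = P₀·a^3·ρ / (3!(1-ρ)²) = 0.4880 × 0.3644 × 0.2381 / (6 × 0.5805) = 0.01216
  Wq_B = Lq/λ = 0.01216/9.5 = 0.001280
  W_B = Wq_B + 1/μ = 0.001280 + 0.07519 = 0.07647

Since W_A = 0.05747 < W_B = 0.07647, Option A (single fast server) has the shorter time in system.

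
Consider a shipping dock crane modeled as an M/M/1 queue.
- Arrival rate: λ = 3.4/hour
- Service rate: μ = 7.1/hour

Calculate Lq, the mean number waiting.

ρ = λ/μ = 3.4/7.1 = 0.4789
For M/M/1: Lq = λ²/(μ(μ-λ))
Lq = 11.56/(7.1 × 3.70)
Lq = 0.4400 containers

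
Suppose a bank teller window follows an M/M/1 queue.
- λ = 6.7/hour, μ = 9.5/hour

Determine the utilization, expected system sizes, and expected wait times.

Step 1: ρ = λ/μ = 6.7/9.5 = 0.7053
Step 2: L = λ/(μ-λ) = 6.7/2.80 = 2.3929
Step 3: Lq = λ²/(μ(μ-λ)) = 44.89/(9.5×2.80) = 1.6876
Step 4: W = 1/(μ-λ) = 1/2.80 = 0.357143
Step 5: Wq = λ/(μ(μ-λ)) = 6.7/(9.5×2.80) = 0.2519
Step 6: P(0) = 1-ρ = 0.2947
Verify: L = λW = 6.7×0.357143 = 2.3929 ✔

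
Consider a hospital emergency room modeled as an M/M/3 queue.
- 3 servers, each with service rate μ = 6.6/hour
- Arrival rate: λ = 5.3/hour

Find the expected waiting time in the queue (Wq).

Traffic intensity: ρ = λ/(cμ) = 5.3/(3×6.6) = 0.2677
Since ρ = 0.2677 < 1, system is stable.
Offered load a = λ/μ = cρ = 5.3/6.6 = 0.8030
P₀ = [ Σₙ₌₀^2 aⁿ/n! + a^3/(3!(1-ρ)) ]⁻¹
Σ = a^0/0! + a^1/1! + a^2/2! = 1.0000 + 0.80303 + 0.32243 = 2.1255
a^3/(3!(1-ρ)) = 0.51784/(6 × 0.73232) = 0.1179
P₀ = 1/(2.1255 + 0.1179) = 0.4458
Lq = P₀·a^3·ρ / (3!(1-ρ)²) = 0.4458 × 0.5178 × 0.2677 / (6 × 0.5363) = 0.01920
Wq = Lq/λ = 0.01920/5.3 = 0.003623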